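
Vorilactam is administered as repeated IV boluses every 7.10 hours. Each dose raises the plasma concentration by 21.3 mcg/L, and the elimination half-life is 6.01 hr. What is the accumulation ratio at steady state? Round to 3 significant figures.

k = ln 2 / 6.01 = 0.1153 hr⁻¹
Fraction remaining after one interval: e^(−kτ) = e^(−0.1153 × 7.10) = 0.4409
R = 1 / (1 − 0.4409) = 1 / 0.5591 ≈ 1.79

1.79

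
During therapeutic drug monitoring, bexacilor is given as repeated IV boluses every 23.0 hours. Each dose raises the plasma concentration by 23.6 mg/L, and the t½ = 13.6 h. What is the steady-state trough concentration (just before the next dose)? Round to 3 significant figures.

k = ln 2 / 13.6 = 0.05097 h⁻¹
Fraction remaining after one interval: e^(−kτ) = e^(−0.05097 × 23.0) = 0.3097
R = 1 / (1 − 0.3097) = 1.449
Css,max = 23.6 × 1.449 = 34.19 mg/L
Css,min = Css,max × e^(−kτ) = 34.19 × 0.3097 ≈ 10.6 mg/L

10.6 mg/L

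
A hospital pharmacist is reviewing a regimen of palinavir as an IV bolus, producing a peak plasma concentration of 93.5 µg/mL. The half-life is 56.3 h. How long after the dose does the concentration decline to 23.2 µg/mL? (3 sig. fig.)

113 hours

k = ln 2 / 56.3 = 0.01231 h⁻¹
C(t) = C₀ e^(−kt)  ⇒  t = ln(C₀/C) / k
t = ln(93.5/23.2) / 0.01231 = 1.394 / 0.01231 ≈ 113 hours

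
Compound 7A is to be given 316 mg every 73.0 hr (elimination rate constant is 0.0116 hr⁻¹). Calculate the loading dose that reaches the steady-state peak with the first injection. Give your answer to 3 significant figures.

Accumulation ratio R = 1 / (1 − e^(−kτ)) = 1 / (1 − e^(−0.01160×73.0)) = 1 / (1 − 0.4288) = 1.751
Loading dose = maintenance dose × R = 316 × 1.751 ≈ 553 mg

553 mg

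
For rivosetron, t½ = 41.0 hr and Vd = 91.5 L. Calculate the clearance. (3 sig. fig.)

k = ln 2 / t½ = ln 2 / 41.0 = 0.01691 hr⁻¹
CL = k · V = 0.01691 × 91.5 ≈ 1.55 L/hr

1.55 L/hr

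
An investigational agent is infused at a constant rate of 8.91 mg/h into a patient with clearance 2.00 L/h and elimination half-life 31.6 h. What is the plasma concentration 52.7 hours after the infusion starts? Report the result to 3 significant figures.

3.05 µg/mL

Css = rate / CL = 8.91 / 2.00 = 4.455 µg/mL
k = ln 2 / 31.6 = 0.02194 h⁻¹
C(t) = Css (1 − e^(−kt)) = 4.455 × (1 − e^(−1.156)) = 4.455 × 0.6852 ≈ 3.05 µg/mL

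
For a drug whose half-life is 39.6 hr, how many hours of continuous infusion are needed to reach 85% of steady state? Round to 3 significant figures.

k = ln 2 / 39.6 = 0.01750 hr⁻¹
f = 1 − e^(−kt)  ⇒  t = −ln(1 − f) / k
t = −ln(1 − 0.85) / 0.01750 = 1.897 / 0.01750 ≈ 108 hours

108 hours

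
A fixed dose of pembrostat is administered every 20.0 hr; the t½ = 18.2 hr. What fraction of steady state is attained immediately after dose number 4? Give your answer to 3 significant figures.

k = ln 2 / 18.2 = 0.03809 hr⁻¹
f_n = 1 − e^(−nkτ) = 1 − e^(−4 × 0.03809 × 20.0) = 1 − e^(−3.047) = 1 − 0.04751 ≈ 0.952

0.952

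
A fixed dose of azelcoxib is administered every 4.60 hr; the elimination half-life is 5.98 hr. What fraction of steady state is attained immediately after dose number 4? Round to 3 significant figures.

0.881

k = ln 2 / 5.98 = 0.1159 hr⁻¹
f_n = 1 − e^(−nkτ) = 1 − e^(−4 × 0.1159 × 4.60) = 1 − e^(−2.133) = 1 − 0.1185 ≈ 0.881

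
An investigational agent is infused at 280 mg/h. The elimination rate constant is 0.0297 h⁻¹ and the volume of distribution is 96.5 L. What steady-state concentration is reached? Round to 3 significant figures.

CL = k · V = 0.0297 × 96.5 = 2.866 L/h
Css = rate / CL = 280 / 2.866 ≈ 97.7 µg/mL

97.7 µg/mL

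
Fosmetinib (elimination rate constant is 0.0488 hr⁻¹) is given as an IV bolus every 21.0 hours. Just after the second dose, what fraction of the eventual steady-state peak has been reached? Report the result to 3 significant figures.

f_n = 1 − e^(−nkτ) = 1 − e^(−2 × 0.04880 × 21.0) = 1 − e^(−2.050) = 1 − 0.1288 ≈ 0.871

0.871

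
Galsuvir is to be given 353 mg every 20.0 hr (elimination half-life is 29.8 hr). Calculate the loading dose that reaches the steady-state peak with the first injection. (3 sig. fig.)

k = ln 2 / 29.8 = 0.02326 hr⁻¹
Accumulation ratio R = 1 / (1 − e^(−kτ)) = 1 / (1 − e^(−0.02326×20.0)) = 1 / (1 − 0.6280) = 2.688
Loading dose = maintenance dose × R = 353 × 2.688 ≈ 949 mg

949 mg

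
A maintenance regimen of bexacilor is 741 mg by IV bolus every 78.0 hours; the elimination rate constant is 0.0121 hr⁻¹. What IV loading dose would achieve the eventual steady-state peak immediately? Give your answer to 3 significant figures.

1210 mg

Accumulation ratio R = 1 / (1 − e^(−kτ)) = 1 / (1 − e^(−0.01210×78.0)) = 1 / (1 − 0.3891) = 1.637
Loading dose = maintenance dose × R = 741 × 1.637 ≈ 1210 mg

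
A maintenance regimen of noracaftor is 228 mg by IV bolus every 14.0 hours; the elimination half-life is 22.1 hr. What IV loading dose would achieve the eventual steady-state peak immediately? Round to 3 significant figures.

642 mg

k = ln 2 / 22.1 = 0.03136 hr⁻¹
Accumulation ratio R = 1 / (1 − e^(−kτ)) = 1 / (1 − e^(−0.03136×14.0)) = 1 / (1 − 0.6446) = 2.814
Loading dose = maintenance dose × R = 228 × 2.814 ≈ 642 mg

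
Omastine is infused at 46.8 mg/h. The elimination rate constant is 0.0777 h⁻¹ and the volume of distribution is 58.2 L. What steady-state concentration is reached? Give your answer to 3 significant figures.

10.3 mg/L

CL = k · V = 0.0777 × 58.2 = 4.522 L/h
Css = rate / CL = 46.8 / 4.522 ≈ 10.3 mg/L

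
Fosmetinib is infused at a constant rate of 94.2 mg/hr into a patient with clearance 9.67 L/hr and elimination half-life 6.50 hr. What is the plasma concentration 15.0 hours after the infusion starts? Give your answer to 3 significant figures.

7.77 µg/mL

Css = rate / CL = 94.2 / 9.67 = 9.741 µg/mL
k = ln 2 / 6.50 = 0.1066 hr⁻¹
C(t) = Css (1 − e^(−kt)) = 9.741 × (1 − e^(−1.600)) = 9.741 × 0.7980 ≈ 7.77 µg/mL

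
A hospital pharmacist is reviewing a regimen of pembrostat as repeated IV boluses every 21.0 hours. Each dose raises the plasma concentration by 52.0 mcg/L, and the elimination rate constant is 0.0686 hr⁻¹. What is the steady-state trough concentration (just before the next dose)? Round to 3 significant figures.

Fraction remaining after one interval: e^(−kτ) = e^(−0.06860 × 21.0) = 0.2368
R = 1 / (1 − 0.2368) = 1.310
Css,max = 52.0 × 1.310 = 68.13 mcg/L
Css,min = Css,max × e^(−kτ) = 68.13 × 0.2368 ≈ 16.1 mcg/L

16.1 mcg/L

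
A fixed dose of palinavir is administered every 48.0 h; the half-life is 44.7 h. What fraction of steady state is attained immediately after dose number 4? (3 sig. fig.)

0.949

k = ln 2 / 44.7 = 0.01551 h⁻¹
f_n = 1 − e^(−nkτ) = 1 − e^(−4 × 0.01551 × 48.0) = 1 − e^(−2.977) = 1 − 0.05093 ≈ 0.949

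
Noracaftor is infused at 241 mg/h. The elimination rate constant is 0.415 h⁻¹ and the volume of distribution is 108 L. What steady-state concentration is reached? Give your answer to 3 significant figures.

CL = k · V = 0.415 × 108 = 44.82 L/h
Css = rate / CL = 241 / 44.82 ≈ 5.38 mg/L

5.38 mg/L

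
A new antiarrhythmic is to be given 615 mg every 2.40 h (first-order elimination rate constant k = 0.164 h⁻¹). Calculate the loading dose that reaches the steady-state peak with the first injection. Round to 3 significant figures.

Accumulation ratio R = 1 / (1 − e^(−kτ)) = 1 / (1 − e^(−0.1640×2.40)) = 1 / (1 − 0.6746) = 3.073
Loading dose = maintenance dose × R = 615 × 3.073 ≈ 1890 mg

1890 mg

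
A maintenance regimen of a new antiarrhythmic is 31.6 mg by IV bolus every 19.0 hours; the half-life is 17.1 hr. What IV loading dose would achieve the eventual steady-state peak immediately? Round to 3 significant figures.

k = ln 2 / 17.1 = 0.04053 hr⁻¹
Accumulation ratio R = 1 / (1 − e^(−kτ)) = 1 / (1 − e^(−0.04053×19.0)) = 1 / (1 − 0.4629) = 1.862
Loading dose = maintenance dose × R = 31.6 × 1.862 ≈ 58.8 mg

58.8 mg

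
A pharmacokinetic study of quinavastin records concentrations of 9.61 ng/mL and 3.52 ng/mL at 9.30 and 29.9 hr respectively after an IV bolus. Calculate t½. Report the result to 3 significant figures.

14.2 hours

k = ln(C₁/C₂) / (t₂ − t₁) = ln(9.61/3.52) / (29.9 − 9.30)
  = 1.004 / 20.60 = 0.04875 hr⁻¹
t½ = ln 2 / k = ln 2 / 0.04875 ≈ 14.2 hours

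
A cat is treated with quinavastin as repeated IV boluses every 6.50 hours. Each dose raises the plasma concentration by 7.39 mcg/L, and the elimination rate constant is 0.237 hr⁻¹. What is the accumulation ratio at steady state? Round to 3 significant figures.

1.27

Fraction remaining after one interval: e^(−kτ) = e^(−0.2370 × 6.50) = 0.2143
R = 1 / (1 − 0.2143) = 1 / 0.7857 ≈ 1.27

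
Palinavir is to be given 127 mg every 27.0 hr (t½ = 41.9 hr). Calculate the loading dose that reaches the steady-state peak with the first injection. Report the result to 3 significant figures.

k = ln 2 / 41.9 = 0.01654 hr⁻¹
Accumulation ratio R = 1 / (1 − e^(−kτ)) = 1 / (1 − e^(−0.01654×27.0)) = 1 / (1 − 0.6398) = 2.776
Loading dose = maintenance dose × R = 127 × 2.776 ≈ 353 mg

353 mg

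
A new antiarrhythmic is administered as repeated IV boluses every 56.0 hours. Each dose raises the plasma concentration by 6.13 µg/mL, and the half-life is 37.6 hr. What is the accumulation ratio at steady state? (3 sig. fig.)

k = ln 2 / 37.6 = 0.01843 hr⁻¹
Fraction remaining after one interval: e^(−kτ) = e^(−0.01843 × 56.0) = 0.3562
R = 1 / (1 − 0.3562) = 1 / 0.6438 ≈ 1.55

1.55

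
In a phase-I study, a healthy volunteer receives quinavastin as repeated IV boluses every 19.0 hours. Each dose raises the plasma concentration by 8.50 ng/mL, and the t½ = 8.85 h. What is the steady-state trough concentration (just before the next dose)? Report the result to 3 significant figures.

k = ln 2 / 8.85 = 0.07832 h⁻¹
Fraction remaining after one interval: e^(−kτ) = e^(−0.07832 × 19.0) = 0.2258
R = 1 / (1 − 0.2258) = 1.292
Css,max = 8.50 × 1.292 = 10.98 ng/mL
Css,min = Css,max × e^(−kτ) = 10.98 × 0.2258 ≈ 2.48 ng/mL

2.48 ng/mL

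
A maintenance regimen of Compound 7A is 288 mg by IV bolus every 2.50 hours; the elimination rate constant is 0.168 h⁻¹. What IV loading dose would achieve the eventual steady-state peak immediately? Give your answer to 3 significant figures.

840 mg

Accumulation ratio R = 1 / (1 − e^(−kτ)) = 1 / (1 − e^(−0.1680×2.50)) = 1 / (1 − 0.6570) = 2.916
Loading dose = maintenance dose × R = 288 × 2.916 ≈ 840 mg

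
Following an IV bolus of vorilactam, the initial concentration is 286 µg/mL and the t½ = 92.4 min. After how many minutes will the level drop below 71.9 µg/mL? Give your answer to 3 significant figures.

184 minutes

k = ln 2 / 92.4 = 0.007502 min⁻¹
C(t) = C₀ e^(−kt)  ⇒  t = ln(C₀/C) / k
t = ln(286/71.9) / 0.007502 = 1.381 / 0.007502 ≈ 184 minutes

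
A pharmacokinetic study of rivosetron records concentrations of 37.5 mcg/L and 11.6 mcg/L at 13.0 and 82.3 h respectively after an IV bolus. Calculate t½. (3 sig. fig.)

k = ln(C₁/C₂) / (t₂ − t₁) = ln(37.5/11.6) / (82.3 − 13.0)
  = 1.173 / 69.30 = 0.01693 h⁻¹
t½ = ln 2 / k = ln 2 / 0.01693 ≈ 40.9 hours

40.9 hours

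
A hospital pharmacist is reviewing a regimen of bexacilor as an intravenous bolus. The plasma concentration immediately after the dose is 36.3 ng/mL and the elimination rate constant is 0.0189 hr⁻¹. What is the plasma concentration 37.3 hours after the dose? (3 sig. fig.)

17.9 ng/mL

C(t) = C₀ e^(−kt) = 36.3 × e^(−0.01890 × 37.3) = 36.3 × e^(−0.7050) = 36.3 × 0.4941 ≈ 17.9 ng/mL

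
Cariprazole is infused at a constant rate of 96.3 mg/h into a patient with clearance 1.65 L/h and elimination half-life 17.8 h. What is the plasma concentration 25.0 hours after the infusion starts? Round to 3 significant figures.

36.3 µg/mL

Css = rate / CL = 96.3 / 1.65 = 58.36 µg/mL
k = ln 2 / 17.8 = 0.03894 h⁻¹
C(t) = Css (1 − e^(−kt)) = 58.36 × (1 − e^(−0.9735)) = 58.36 × 0.6222 ≈ 36.3 µg/mL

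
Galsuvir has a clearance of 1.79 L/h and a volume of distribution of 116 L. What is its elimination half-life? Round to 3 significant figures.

44.9 hours

k = CL / V = 1.79 / 116 = 0.01543 h⁻¹
t½ = ln 2 / k = ln 2 / 0.01543 ≈ 44.9 hours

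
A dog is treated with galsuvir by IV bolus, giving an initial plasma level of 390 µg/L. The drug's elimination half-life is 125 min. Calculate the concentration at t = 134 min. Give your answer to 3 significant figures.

186 µg/L

k = ln 2 / 125 = 0.005545 min⁻¹
134 min is 1.072 half-lives, so C = 390 × (1/2)^1.072 = 390 × 0.4757 ≈ 186 µg/L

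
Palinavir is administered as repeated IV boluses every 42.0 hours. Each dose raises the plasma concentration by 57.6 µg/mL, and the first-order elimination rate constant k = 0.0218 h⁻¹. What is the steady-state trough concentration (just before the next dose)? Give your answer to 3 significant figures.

38.4 µg/mL

Fraction remaining after one interval: e^(−kτ) = e^(−0.02180 × 42.0) = 0.4003
R = 1 / (1 − 0.4003) = 1.667
Css,max = 57.6 × 1.667 = 96.04 µg/mL
Css,min = Css,max × e^(−kτ) = 96.04 × 0.4003 ≈ 38.4 µg/mL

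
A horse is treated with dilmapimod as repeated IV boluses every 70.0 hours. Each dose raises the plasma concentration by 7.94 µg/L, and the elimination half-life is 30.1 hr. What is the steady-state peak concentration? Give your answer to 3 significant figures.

9.92 µg/L

k = ln 2 / 30.1 = 0.02303 hr⁻¹
Fraction remaining after one interval: e^(−kτ) = e^(−0.02303 × 70.0) = 0.1995
R = 1 / (1 − 0.1995) = 1.249
Css,max = 7.94 × 1.249 ≈ 9.92 µg/L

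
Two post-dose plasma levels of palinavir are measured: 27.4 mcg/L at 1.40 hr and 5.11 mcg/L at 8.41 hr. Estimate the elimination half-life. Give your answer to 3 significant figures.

2.89 hours

k = ln(C₁/C₂) / (t₂ − t₁) = ln(27.4/5.11) / (8.41 − 1.40)
  = 1.679 / 7.010 = 0.2396 hr⁻¹
t½ = ln 2 / k = ln 2 / 0.2396 ≈ 2.89 hours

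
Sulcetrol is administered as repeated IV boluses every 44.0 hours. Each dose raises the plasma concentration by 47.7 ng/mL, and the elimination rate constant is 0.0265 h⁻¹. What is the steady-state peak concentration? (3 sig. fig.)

Fraction remaining after one interval: e^(−kτ) = e^(−0.02650 × 44.0) = 0.3116
R = 1 / (1 − 0.3116) = 1.453
Css,max = 47.7 × 1.453 ≈ 69.3 ng/mL

69.3 ng/mL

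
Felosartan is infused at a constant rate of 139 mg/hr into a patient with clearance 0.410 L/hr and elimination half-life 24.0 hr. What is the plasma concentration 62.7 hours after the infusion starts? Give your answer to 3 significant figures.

Css = rate / CL = 139 / 0.410 = 339.0 mg/L
k = ln 2 / 24.0 = 0.02888 hr⁻¹
C(t) = Css (1 − e^(−kt)) = 339.0 × (1 − e^(−1.811)) = 339.0 × 0.8365 ≈ 284 mg/L

284 mg/L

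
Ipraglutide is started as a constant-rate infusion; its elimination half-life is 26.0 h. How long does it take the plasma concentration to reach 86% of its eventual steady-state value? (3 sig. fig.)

73.7 hours

k = ln 2 / 26.0 = 0.02666 h⁻¹
f = 1 − e^(−kt)  ⇒  t = −ln(1 − f) / k
t = −ln(1 − 0.86) / 0.02666 = 1.966 / 0.02666 ≈ 73.7 hours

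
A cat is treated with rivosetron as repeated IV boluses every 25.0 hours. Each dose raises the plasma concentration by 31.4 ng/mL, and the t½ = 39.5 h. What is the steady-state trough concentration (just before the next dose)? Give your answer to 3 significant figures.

57.0 ng/mL

k = ln 2 / 39.5 = 0.01755 h⁻¹
Fraction remaining after one interval: e^(−kτ) = e^(−0.01755 × 25.0) = 0.6449
R = 1 / (1 − 0.6449) = 2.816
Css,max = 31.4 × 2.816 = 88.42 ng/mL
Css,min = Css,max × e^(−kτ) = 88.42 × 0.6449 ≈ 57.0 ng/mL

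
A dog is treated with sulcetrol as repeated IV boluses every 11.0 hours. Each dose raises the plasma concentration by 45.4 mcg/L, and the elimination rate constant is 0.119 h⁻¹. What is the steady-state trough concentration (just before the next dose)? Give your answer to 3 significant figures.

16.8 mcg/L

Fraction remaining after one interval: e^(−kτ) = e^(−0.1190 × 11.0) = 0.2701
R = 1 / (1 − 0.2701) = 1.370
Css,max = 45.4 × 1.370 = 62.20 mcg/L
Css,min = Css,max × e^(−kτ) = 62.20 × 0.2701 ≈ 16.8 mcg/L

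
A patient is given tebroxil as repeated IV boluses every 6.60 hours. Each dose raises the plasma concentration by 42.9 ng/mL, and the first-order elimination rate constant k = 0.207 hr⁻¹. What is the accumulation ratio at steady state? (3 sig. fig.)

Fraction remaining after one interval: e^(−kτ) = e^(−0.2070 × 6.60) = 0.2551
R = 1 / (1 − 0.2551) = 1 / 0.7449 ≈ 1.34

1.34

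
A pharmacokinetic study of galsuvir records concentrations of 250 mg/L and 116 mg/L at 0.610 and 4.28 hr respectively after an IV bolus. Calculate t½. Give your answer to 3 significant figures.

k = ln(C₁/C₂) / (t₂ − t₁) = ln(250/116) / (4.28 − 0.610)
  = 0.7679 / 3.670 = 0.2092 hr⁻¹
t½ = ln 2 / k = ln 2 / 0.2092 ≈ 3.31 hours

3.31 hours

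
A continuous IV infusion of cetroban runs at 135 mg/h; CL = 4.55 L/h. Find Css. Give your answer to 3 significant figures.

29.7 mg/L

Css = infusion rate / CL = 135 / 4.55 ≈ 29.7 mg/L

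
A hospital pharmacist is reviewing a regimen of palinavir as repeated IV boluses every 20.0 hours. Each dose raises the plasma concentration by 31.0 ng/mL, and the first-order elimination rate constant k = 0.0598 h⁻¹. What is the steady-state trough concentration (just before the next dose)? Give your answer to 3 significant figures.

13.4 ng/mL

Fraction remaining after one interval: e^(−kτ) = e^(−0.05980 × 20.0) = 0.3024
R = 1 / (1 − 0.3024) = 1.433
Css,max = 31.0 × 1.433 = 44.44 ng/mL
Css,min = Css,max × e^(−kτ) = 44.44 × 0.3024 ≈ 13.4 ng/mL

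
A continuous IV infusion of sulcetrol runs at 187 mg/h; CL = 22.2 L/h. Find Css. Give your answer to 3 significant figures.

Css = infusion rate / CL = 187 / 22.2 ≈ 8.42 mg/L

8.42 mg/L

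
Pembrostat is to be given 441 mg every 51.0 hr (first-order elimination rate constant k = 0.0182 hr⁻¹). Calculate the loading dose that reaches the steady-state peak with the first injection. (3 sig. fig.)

729 mg

Accumulation ratio R = 1 / (1 − e^(−kτ)) = 1 / (1 − e^(−0.01820×51.0)) = 1 / (1 − 0.3953) = 1.654
Loading dose = maintenance dose × R = 441 × 1.654 ≈ 729 mg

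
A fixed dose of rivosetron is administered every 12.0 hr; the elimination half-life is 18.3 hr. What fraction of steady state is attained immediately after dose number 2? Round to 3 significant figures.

k = ln 2 / 18.3 = 0.03788 hr⁻¹
f_n = 1 − e^(−nkτ) = 1 − e^(−2 × 0.03788 × 12.0) = 1 − e^(−0.9090) = 1 − 0.4029 ≈ 0.597

0.597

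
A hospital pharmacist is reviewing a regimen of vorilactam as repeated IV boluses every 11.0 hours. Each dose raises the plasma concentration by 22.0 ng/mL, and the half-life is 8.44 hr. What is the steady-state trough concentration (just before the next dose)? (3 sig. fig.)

k = ln 2 / 8.44 = 0.08213 hr⁻¹
Fraction remaining after one interval: e^(−kτ) = e^(−0.08213 × 11.0) = 0.4052
R = 1 / (1 − 0.4052) = 1.681
Css,max = 22.0 × 1.681 = 36.99 ng/mL
Css,min = Css,max × e^(−kτ) = 36.99 × 0.4052 ≈ 15.0 ng/mL

15.0 ng/mL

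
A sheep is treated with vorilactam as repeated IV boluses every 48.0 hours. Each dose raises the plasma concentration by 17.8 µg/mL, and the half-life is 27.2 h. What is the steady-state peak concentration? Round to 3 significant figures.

k = ln 2 / 27.2 = 0.02548 h⁻¹
Fraction remaining after one interval: e^(−kτ) = e^(−0.02548 × 48.0) = 0.2943
R = 1 / (1 − 0.2943) = 1.417
Css,max = 17.8 × 1.417 ≈ 25.2 µg/mL

25.2 µg/mL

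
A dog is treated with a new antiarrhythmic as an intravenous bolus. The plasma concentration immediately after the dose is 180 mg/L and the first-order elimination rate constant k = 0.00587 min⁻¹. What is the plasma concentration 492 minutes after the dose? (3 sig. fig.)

C(t) = C₀ e^(−kt) = 180 × e^(−0.005870 × 492) = 180 × e^(−2.888) = 180 × 0.05569 ≈ 10.0 mg/L

10.0 mg/L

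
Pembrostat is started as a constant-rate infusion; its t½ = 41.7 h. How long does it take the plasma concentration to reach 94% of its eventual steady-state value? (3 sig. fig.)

169 hours

k = ln 2 / 41.7 = 0.01662 h⁻¹
f = 1 − e^(−kt)  ⇒  t = −ln(1 − f) / k
t = −ln(1 − 0.94) / 0.01662 = 2.813 / 0.01662 ≈ 169 hours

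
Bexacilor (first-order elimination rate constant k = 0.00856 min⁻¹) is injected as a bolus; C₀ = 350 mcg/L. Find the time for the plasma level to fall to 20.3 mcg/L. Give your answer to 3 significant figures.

C(t) = C₀ e^(−kt)  ⇒  t = ln(C₀/C) / k
t = ln(350/20.3) / 0.008560 = 2.847 / 0.008560 ≈ 333 minutes

333 minutes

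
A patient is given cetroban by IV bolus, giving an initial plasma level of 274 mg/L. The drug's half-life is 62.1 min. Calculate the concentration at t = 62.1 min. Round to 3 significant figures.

137 mg/L

k = ln 2 / 62.1 = 0.01116 min⁻¹
62.1 min is 1.000 half-lives, so C = 274 × (1/2)^1.000 = 274 × 0.5000 ≈ 137 mg/L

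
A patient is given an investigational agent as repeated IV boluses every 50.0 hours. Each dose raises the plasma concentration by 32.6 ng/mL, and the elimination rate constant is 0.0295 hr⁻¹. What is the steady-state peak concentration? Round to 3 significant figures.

42.3 ng/mL

Fraction remaining after one interval: e^(−kτ) = e^(−0.02950 × 50.0) = 0.2288
R = 1 / (1 − 0.2288) = 1.297
Css,max = 32.6 × 1.297 ≈ 42.3 ng/mL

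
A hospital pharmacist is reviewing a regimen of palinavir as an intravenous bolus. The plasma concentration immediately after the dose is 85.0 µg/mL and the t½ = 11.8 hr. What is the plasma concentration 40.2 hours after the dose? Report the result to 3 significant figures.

k = ln 2 / 11.8 = 0.05874 hr⁻¹
40.2 hr is 3.407 half-lives, so C = 85.0 × (1/2)^3.407 = 85.0 × 0.09429 ≈ 8.01 µg/mL

8.01 µg/mL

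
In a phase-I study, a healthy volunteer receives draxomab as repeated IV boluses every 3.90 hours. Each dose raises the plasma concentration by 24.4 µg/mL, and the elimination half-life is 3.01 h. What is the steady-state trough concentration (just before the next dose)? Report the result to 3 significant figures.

16.8 µg/mL

k = ln 2 / 3.01 = 0.2303 h⁻¹
Fraction remaining after one interval: e^(−kτ) = e^(−0.2303 × 3.90) = 0.4073
R = 1 / (1 − 0.4073) = 1.687
Css,max = 24.4 × 1.687 = 41.17 µg/mL
Css,min = Css,max × e^(−kτ) = 41.17 × 0.4073 ≈ 16.8 µg/mL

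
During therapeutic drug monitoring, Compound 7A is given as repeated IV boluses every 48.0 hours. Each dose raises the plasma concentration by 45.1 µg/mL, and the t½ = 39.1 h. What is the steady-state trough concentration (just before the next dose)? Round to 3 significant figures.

33.6 µg/mL

k = ln 2 / 39.1 = 0.01773 h⁻¹
Fraction remaining after one interval: e^(−kτ) = e^(−0.01773 × 48.0) = 0.4270
R = 1 / (1 − 0.4270) = 1.745
Css,max = 45.1 × 1.745 = 78.71 µg/mL
Css,min = Css,max × e^(−kτ) = 78.71 × 0.4270 ≈ 33.6 µg/mL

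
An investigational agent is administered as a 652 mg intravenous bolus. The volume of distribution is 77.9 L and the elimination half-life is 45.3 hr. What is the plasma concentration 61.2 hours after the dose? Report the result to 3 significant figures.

C₀ = dose / V = 652 / 77.9 = 8.370 mg/L
k = ln 2 / 45.3 = 0.01530 hr⁻¹
C(t) = C₀ e^(−kt) = 8.370 × e^(−0.01530 × 61.2) = 8.370 × e^(−0.9364) = 8.370 × 0.3920 ≈ 3.28 mg/L

3.28 mg/L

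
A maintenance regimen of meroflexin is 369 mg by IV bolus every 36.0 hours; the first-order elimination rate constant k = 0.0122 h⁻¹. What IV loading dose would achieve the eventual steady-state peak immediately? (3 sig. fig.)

1040 mg

Accumulation ratio R = 1 / (1 − e^(−kτ)) = 1 / (1 − e^(−0.01220×36.0)) = 1 / (1 − 0.6446) = 2.813
Loading dose = maintenance dose × R = 369 × 2.813 ≈ 1040 mg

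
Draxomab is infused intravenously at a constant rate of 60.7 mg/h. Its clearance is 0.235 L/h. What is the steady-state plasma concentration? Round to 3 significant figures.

258 µg/mL

Css = infusion rate / CL = 60.7 / 0.235 ≈ 258 µg/mL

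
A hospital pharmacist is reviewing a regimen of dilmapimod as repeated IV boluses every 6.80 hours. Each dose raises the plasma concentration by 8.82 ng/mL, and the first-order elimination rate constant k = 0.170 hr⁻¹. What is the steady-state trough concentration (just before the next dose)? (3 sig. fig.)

Fraction remaining after one interval: e^(−kτ) = e^(−0.1700 × 6.80) = 0.3147
R = 1 / (1 − 0.3147) = 1.459
Css,max = 8.82 × 1.459 = 12.87 ng/mL
Css,min = Css,max × e^(−kτ) = 12.87 × 0.3147 ≈ 4.05 ng/mL

4.05 ng/mL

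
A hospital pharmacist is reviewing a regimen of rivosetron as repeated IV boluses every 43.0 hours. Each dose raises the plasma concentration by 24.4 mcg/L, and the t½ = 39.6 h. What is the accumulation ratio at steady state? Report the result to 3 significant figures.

1.89

k = ln 2 / 39.6 = 0.01750 h⁻¹
Fraction remaining after one interval: e^(−kτ) = e^(−0.01750 × 43.0) = 0.4711
R = 1 / (1 − 0.4711) = 1 / 0.5289 ≈ 1.89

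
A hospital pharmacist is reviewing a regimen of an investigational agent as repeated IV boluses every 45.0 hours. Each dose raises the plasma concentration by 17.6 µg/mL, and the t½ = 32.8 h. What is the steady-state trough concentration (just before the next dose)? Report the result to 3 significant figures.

k = ln 2 / 32.8 = 0.02113 h⁻¹
Fraction remaining after one interval: e^(−kτ) = e^(−0.02113 × 45.0) = 0.3864
R = 1 / (1 − 0.3864) = 1.630
Css,max = 17.6 × 1.630 = 28.68 µg/mL
Css,min = Css,max × e^(−kτ) = 28.68 × 0.3864 ≈ 11.1 µg/mL

11.1 µg/mL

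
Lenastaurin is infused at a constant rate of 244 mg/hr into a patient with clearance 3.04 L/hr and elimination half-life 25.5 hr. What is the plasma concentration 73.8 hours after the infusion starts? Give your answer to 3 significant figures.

Css = rate / CL = 244 / 3.04 = 80.26 mg/L
k = ln 2 / 25.5 = 0.02718 hr⁻¹
C(t) = Css (1 − e^(−kt)) = 80.26 × (1 − e^(−2.006)) = 80.26 × 0.8655 ≈ 69.5 mg/L

69.5 mg/L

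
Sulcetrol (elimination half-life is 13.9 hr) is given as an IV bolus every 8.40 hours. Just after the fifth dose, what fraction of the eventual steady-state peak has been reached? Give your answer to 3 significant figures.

k = ln 2 / 13.9 = 0.04987 hr⁻¹
f_n = 1 − e^(−nkτ) = 1 − e^(−5 × 0.04987 × 8.40) = 1 − e^(−2.094) = 1 − 0.1231 ≈ 0.877

0.877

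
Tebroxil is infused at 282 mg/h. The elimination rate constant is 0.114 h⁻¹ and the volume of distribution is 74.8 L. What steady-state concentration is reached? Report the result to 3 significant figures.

CL = k · V = 0.114 × 74.8 = 8.527 L/h
Css = rate / CL = 282 / 8.527 ≈ 33.1 µg/mL

33.1 µg/mL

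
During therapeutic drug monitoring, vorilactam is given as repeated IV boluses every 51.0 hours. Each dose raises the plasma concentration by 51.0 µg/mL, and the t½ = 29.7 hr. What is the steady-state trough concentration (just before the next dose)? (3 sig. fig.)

22.3 µg/mL

k = ln 2 / 29.7 = 0.02334 hr⁻¹
Fraction remaining after one interval: e^(−kτ) = e^(−0.02334 × 51.0) = 0.3041
R = 1 / (1 − 0.3041) = 1.437
Css,max = 51.0 × 1.437 = 73.29 µg/mL
Css,min = Css,max × e^(−kτ) = 73.29 × 0.3041 ≈ 22.3 µg/mL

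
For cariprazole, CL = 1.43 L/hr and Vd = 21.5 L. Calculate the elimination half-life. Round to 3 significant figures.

k = CL / V = 1.43 / 21.5 = 0.06651 hr⁻¹
t½ = ln 2 / k = ln 2 / 0.06651 ≈ 10.4 hours

10.4 hours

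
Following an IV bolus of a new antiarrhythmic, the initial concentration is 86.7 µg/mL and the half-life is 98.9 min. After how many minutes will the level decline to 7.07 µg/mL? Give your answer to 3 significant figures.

k = ln 2 / 98.9 = 0.007009 min⁻¹
C(t) = C₀ e^(−kt)  ⇒  t = ln(C₀/C) / k
t = ln(86.7/7.07) / 0.007009 = 2.507 / 0.007009 ≈ 358 minutes

358 minutes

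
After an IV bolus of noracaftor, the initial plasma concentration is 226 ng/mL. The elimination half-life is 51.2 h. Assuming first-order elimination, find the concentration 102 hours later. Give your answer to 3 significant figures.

56.8 ng/mL

k = ln 2 / 51.2 = 0.01354 h⁻¹
C(t) = C₀ e^(−kt) = 226 × e^(−0.01354 × 102) = 226 × e^(−1.381) = 226 × 0.2514 ≈ 56.8 ng/mL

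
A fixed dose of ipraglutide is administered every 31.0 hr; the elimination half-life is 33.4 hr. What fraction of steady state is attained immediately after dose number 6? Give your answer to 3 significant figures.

0.979

k = ln 2 / 33.4 = 0.02075 hr⁻¹
f_n = 1 − e^(−nkτ) = 1 − e^(−6 × 0.02075 × 31.0) = 1 − e^(−3.860) = 1 − 0.02107 ≈ 0.979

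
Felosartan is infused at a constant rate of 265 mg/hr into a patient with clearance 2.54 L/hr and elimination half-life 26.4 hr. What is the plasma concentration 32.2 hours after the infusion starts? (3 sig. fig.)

Css = rate / CL = 265 / 2.54 = 104.3 mg/L
k = ln 2 / 26.4 = 0.02626 hr⁻¹
C(t) = Css (1 − e^(−kt)) = 104.3 × (1 − e^(−0.8454)) = 104.3 × 0.5706 ≈ 59.5 mg/L

59.5 mg/L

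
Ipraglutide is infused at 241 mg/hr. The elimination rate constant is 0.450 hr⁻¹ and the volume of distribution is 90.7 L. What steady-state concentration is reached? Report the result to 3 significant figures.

CL = k · V = 0.450 × 90.7 = 40.82 L/hr
Css = rate / CL = 241 / 40.82 ≈ 5.90 µg/mL

5.90 µg/mL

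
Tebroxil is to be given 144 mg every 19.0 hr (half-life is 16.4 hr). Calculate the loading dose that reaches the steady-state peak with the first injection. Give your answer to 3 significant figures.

k = ln 2 / 16.4 = 0.04227 hr⁻¹
Accumulation ratio R = 1 / (1 − e^(−kτ)) = 1 / (1 − e^(−0.04227×19.0)) = 1 / (1 − 0.4480) = 1.811
Loading dose = maintenance dose × R = 144 × 1.811 ≈ 261 mg

261 mg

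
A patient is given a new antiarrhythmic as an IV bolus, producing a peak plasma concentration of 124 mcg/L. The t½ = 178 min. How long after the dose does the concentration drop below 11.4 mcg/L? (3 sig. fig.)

k = ln 2 / 178 = 0.003894 min⁻¹
C(t) = C₀ e^(−kt)  ⇒  t = ln(C₀/C) / k
t = ln(124/11.4) / 0.003894 = 2.387 / 0.003894 ≈ 613 minutes

613 minutes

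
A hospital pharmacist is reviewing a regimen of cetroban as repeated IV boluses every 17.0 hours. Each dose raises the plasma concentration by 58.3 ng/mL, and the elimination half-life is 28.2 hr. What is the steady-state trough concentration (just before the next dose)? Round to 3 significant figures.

112 ng/mL

k = ln 2 / 28.2 = 0.02458 hr⁻¹
Fraction remaining after one interval: e^(−kτ) = e^(−0.02458 × 17.0) = 0.6585
R = 1 / (1 − 0.6585) = 2.928
Css,max = 58.3 × 2.928 = 170.7 ng/mL
Css,min = Css,max × e^(−kτ) = 170.7 × 0.6585 ≈ 112 ng/mL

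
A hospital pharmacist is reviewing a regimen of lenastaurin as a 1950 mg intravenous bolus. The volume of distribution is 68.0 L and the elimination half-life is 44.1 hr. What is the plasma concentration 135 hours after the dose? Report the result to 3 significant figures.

C₀ = dose / V = 1950 / 68.0 = 28.68 µg/mL
k = ln 2 / 44.1 = 0.01572 hr⁻¹
C(t) = C₀ e^(−kt) = 28.68 × e^(−0.01572 × 135) = 28.68 × e^(−2.122) = 28.68 × 0.1198 ≈ 3.44 µg/mL

3.44 µg/mL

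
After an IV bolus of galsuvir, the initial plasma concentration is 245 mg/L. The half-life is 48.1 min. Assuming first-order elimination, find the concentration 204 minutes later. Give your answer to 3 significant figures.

13.0 mg/L

k = ln 2 / 48.1 = 0.01441 min⁻¹
C(t) = C₀ e^(−kt) = 245 × e^(−0.01441 × 204) = 245 × e^(−2.940) = 245 × 0.05288 ≈ 13.0 mg/L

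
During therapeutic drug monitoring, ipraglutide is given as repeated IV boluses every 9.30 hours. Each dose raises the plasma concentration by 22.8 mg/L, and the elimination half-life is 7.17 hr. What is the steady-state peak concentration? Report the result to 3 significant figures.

38.4 mg/L

k = ln 2 / 7.17 = 0.09667 hr⁻¹
Fraction remaining after one interval: e^(−kτ) = e^(−0.09667 × 9.30) = 0.4070
R = 1 / (1 − 0.4070) = 1.686
Css,max = 22.8 × 1.686 ≈ 38.4 mg/L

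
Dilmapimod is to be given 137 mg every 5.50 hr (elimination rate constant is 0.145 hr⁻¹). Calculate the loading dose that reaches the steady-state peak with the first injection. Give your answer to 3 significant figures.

Accumulation ratio R = 1 / (1 − e^(−kτ)) = 1 / (1 − e^(−0.1450×5.50)) = 1 / (1 − 0.4505) = 1.820
Loading dose = maintenance dose × R = 137 × 1.820 ≈ 249 mg

249 mg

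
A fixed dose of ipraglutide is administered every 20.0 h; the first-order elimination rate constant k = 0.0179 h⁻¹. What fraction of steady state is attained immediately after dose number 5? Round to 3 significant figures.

0.833

f_n = 1 − e^(−nkτ) = 1 − e^(−5 × 0.01790 × 20.0) = 1 − e^(−1.790) = 1 − 0.1670 ≈ 0.833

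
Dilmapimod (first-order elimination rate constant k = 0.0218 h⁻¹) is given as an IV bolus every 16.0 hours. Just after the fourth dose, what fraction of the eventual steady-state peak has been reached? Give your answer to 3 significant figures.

f_n = 1 − e^(−nkτ) = 1 − e^(−4 × 0.02180 × 16.0) = 1 − e^(−1.395) = 1 − 0.2478 ≈ 0.752

0.752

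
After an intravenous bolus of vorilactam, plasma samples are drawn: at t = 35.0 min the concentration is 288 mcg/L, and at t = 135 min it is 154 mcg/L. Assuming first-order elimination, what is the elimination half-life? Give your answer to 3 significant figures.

k = ln(C₁/C₂) / (t₂ − t₁) = ln(288/154) / (135 − 35.0)
  = 0.6260 / 100.0 = 0.006260 min⁻¹
t½ = ln 2 / k = ln 2 / 0.006260 ≈ 111 minutes

111 minutes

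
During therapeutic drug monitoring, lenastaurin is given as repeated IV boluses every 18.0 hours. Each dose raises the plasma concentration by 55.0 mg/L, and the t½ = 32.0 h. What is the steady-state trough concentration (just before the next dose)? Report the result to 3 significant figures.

k = ln 2 / 32.0 = 0.02166 h⁻¹
Fraction remaining after one interval: e^(−kτ) = e^(−0.02166 × 18.0) = 0.6771
R = 1 / (1 − 0.6771) = 3.097
Css,max = 55.0 × 3.097 = 170.3 mg/L
Css,min = Css,max × e^(−kτ) = 170.3 × 0.6771 ≈ 115 mg/L

115 mg/L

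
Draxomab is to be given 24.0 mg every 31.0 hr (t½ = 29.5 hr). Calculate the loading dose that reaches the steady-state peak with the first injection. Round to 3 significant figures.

k = ln 2 / 29.5 = 0.02350 hr⁻¹
Accumulation ratio R = 1 / (1 − e^(−kτ)) = 1 / (1 − e^(−0.02350×31.0)) = 1 / (1 − 0.4827) = 1.933
Loading dose = maintenance dose × R = 24.0 × 1.933 ≈ 46.4 mg

46.4 mg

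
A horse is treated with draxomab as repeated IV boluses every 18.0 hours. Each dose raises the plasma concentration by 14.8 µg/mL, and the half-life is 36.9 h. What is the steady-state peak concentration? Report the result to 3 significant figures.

51.6 µg/mL

k = ln 2 / 36.9 = 0.01878 h⁻¹
Fraction remaining after one interval: e^(−kτ) = e^(−0.01878 × 18.0) = 0.7131
R = 1 / (1 − 0.7131) = 3.486
Css,max = 14.8 × 3.486 ≈ 51.6 µg/mL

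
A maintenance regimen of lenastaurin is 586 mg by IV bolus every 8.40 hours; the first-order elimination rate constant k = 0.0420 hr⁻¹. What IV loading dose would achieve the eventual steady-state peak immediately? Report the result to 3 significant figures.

1970 mg

Accumulation ratio R = 1 / (1 − e^(−kτ)) = 1 / (1 − e^(−0.04200×8.40)) = 1 / (1 − 0.7027) = 3.364
Loading dose = maintenance dose × R = 586 × 3.364 ≈ 1970 mg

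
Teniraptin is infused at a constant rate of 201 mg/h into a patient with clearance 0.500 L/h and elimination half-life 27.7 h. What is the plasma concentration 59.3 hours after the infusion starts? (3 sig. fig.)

311 mg/L

Css = rate / CL = 201 / 0.500 = 402.0 mg/L
k = ln 2 / 27.7 = 0.02502 h⁻¹
C(t) = Css (1 − e^(−kt)) = 402.0 × (1 − e^(−1.484)) = 402.0 × 0.7732 ≈ 311 mg/L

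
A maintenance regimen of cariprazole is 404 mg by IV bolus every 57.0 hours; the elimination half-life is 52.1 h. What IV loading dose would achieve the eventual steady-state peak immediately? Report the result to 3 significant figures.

760 mg

k = ln 2 / 52.1 = 0.01330 h⁻¹
Accumulation ratio R = 1 / (1 − e^(−kτ)) = 1 / (1 − e^(−0.01330×57.0)) = 1 / (1 − 0.4684) = 1.881
Loading dose = maintenance dose × R = 404 × 1.881 ≈ 760 mg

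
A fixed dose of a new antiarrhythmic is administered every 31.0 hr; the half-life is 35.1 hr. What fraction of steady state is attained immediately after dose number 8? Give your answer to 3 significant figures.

k = ln 2 / 35.1 = 0.01975 hr⁻¹
f_n = 1 − e^(−nkτ) = 1 − e^(−8 × 0.01975 × 31.0) = 1 − e^(−4.897) = 1 − 0.007466 ≈ 0.993

0.993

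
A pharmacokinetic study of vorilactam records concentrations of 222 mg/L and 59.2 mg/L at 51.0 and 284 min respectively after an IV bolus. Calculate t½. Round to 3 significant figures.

k = ln(C₁/C₂) / (t₂ − t₁) = ln(222/59.2) / (284 − 51.0)
  = 1.322 / 233.0 = 0.005673 min⁻¹
t½ = ln 2 / k = ln 2 / 0.005673 ≈ 122 minutes

122 minutes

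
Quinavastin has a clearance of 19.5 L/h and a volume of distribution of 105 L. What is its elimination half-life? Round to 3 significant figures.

k = CL / V = 19.5 / 105 = 0.1857 h⁻¹
t½ = ln 2 / k = ln 2 / 0.1857 ≈ 3.73 hours

3.73 hours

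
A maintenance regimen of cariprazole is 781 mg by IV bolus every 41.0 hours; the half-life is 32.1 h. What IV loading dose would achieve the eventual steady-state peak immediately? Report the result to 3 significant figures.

1330 mg

k = ln 2 / 32.1 = 0.02159 h⁻¹
Accumulation ratio R = 1 / (1 − e^(−kτ)) = 1 / (1 − e^(−0.02159×41.0)) = 1 / (1 − 0.4126) = 1.702
Loading dose = maintenance dose × R = 781 × 1.702 ≈ 1330 mg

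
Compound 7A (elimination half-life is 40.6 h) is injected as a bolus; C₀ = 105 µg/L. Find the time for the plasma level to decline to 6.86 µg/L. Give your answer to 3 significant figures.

160 hours

k = ln 2 / 40.6 = 0.01707 h⁻¹
C(t) = C₀ e^(−kt)  ⇒  t = ln(C₀/C) / k
t = ln(105/6.86) / 0.01707 = 2.728 / 0.01707 ≈ 160 hours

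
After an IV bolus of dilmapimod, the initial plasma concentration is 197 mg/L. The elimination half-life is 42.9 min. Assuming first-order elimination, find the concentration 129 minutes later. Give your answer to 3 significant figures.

24.5 mg/L

k = ln 2 / 42.9 = 0.01616 min⁻¹
C(t) = C₀ e^(−kt) = 197 × e^(−0.01616 × 129) = 197 × e^(−2.084) = 197 × 0.1244 ≈ 24.5 mg/L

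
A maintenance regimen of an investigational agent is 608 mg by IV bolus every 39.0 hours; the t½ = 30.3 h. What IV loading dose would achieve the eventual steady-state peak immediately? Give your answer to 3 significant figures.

k = ln 2 / 30.3 = 0.02288 h⁻¹
Accumulation ratio R = 1 / (1 − e^(−kτ)) = 1 / (1 − e^(−0.02288×39.0)) = 1 / (1 − 0.4098) = 1.694
Loading dose = maintenance dose × R = 608 × 1.694 ≈ 1030 mg

1030 mg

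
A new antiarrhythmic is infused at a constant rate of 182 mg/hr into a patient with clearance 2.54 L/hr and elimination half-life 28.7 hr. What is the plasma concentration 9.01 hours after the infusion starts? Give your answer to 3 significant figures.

14.0 mg/L

Css = rate / CL = 182 / 2.54 = 71.65 mg/L
k = ln 2 / 28.7 = 0.02415 hr⁻¹
C(t) = Css (1 − e^(−kt)) = 71.65 × (1 − e^(−0.2176)) = 71.65 × 0.1956 ≈ 14.0 mg/L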